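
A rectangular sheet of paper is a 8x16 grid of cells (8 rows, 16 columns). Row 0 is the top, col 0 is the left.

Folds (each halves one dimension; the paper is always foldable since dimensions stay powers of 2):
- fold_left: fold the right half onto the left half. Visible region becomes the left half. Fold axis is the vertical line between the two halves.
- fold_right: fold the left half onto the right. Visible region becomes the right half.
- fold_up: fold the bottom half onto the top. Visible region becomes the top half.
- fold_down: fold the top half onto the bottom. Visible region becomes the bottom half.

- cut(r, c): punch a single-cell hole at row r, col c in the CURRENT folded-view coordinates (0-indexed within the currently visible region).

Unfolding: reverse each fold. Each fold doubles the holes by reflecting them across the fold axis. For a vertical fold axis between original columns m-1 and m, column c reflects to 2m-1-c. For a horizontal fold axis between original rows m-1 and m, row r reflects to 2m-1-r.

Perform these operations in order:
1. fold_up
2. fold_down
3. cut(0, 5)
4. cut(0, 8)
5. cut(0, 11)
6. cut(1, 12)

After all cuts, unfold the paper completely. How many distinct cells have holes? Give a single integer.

Answer: 16

Derivation:
Op 1 fold_up: fold axis h@4; visible region now rows[0,4) x cols[0,16) = 4x16
Op 2 fold_down: fold axis h@2; visible region now rows[2,4) x cols[0,16) = 2x16
Op 3 cut(0, 5): punch at orig (2,5); cuts so far [(2, 5)]; region rows[2,4) x cols[0,16) = 2x16
Op 4 cut(0, 8): punch at orig (2,8); cuts so far [(2, 5), (2, 8)]; region rows[2,4) x cols[0,16) = 2x16
Op 5 cut(0, 11): punch at orig (2,11); cuts so far [(2, 5), (2, 8), (2, 11)]; region rows[2,4) x cols[0,16) = 2x16
Op 6 cut(1, 12): punch at orig (3,12); cuts so far [(2, 5), (2, 8), (2, 11), (3, 12)]; region rows[2,4) x cols[0,16) = 2x16
Unfold 1 (reflect across h@2): 8 holes -> [(0, 12), (1, 5), (1, 8), (1, 11), (2, 5), (2, 8), (2, 11), (3, 12)]
Unfold 2 (reflect across h@4): 16 holes -> [(0, 12), (1, 5), (1, 8), (1, 11), (2, 5), (2, 8), (2, 11), (3, 12), (4, 12), (5, 5), (5, 8), (5, 11), (6, 5), (6, 8), (6, 11), (7, 12)]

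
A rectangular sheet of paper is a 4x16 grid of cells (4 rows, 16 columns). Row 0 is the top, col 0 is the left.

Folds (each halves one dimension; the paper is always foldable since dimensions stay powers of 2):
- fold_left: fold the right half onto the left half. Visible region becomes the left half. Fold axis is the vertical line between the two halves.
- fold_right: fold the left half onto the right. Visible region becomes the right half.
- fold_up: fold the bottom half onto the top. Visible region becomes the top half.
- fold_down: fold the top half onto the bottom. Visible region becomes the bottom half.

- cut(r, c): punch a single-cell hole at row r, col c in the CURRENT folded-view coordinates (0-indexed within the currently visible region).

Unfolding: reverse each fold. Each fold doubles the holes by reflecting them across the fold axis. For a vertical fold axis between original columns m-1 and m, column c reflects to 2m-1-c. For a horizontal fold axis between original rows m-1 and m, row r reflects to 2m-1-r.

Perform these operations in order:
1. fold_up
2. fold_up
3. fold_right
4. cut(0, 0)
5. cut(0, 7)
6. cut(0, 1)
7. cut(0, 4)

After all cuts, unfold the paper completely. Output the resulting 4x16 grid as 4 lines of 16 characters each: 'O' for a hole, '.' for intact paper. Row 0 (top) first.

Answer: O..O..OOOO..O..O
O..O..OOOO..O..O
O..O..OOOO..O..O
O..O..OOOO..O..O

Derivation:
Op 1 fold_up: fold axis h@2; visible region now rows[0,2) x cols[0,16) = 2x16
Op 2 fold_up: fold axis h@1; visible region now rows[0,1) x cols[0,16) = 1x16
Op 3 fold_right: fold axis v@8; visible region now rows[0,1) x cols[8,16) = 1x8
Op 4 cut(0, 0): punch at orig (0,8); cuts so far [(0, 8)]; region rows[0,1) x cols[8,16) = 1x8
Op 5 cut(0, 7): punch at orig (0,15); cuts so far [(0, 8), (0, 15)]; region rows[0,1) x cols[8,16) = 1x8
Op 6 cut(0, 1): punch at orig (0,9); cuts so far [(0, 8), (0, 9), (0, 15)]; region rows[0,1) x cols[8,16) = 1x8
Op 7 cut(0, 4): punch at orig (0,12); cuts so far [(0, 8), (0, 9), (0, 12), (0, 15)]; region rows[0,1) x cols[8,16) = 1x8
Unfold 1 (reflect across v@8): 8 holes -> [(0, 0), (0, 3), (0, 6), (0, 7), (0, 8), (0, 9), (0, 12), (0, 15)]
Unfold 2 (reflect across h@1): 16 holes -> [(0, 0), (0, 3), (0, 6), (0, 7), (0, 8), (0, 9), (0, 12), (0, 15), (1, 0), (1, 3), (1, 6), (1, 7), (1, 8), (1, 9), (1, 12), (1, 15)]
Unfold 3 (reflect across h@2): 32 holes -> [(0, 0), (0, 3), (0, 6), (0, 7), (0, 8), (0, 9), (0, 12), (0, 15), (1, 0), (1, 3), (1, 6), (1, 7), (1, 8), (1, 9), (1, 12), (1, 15), (2, 0), (2, 3), (2, 6), (2, 7), (2, 8), (2, 9), (2, 12), (2, 15), (3, 0), (3, 3), (3, 6), (3, 7), (3, 8), (3, 9), (3, 12), (3, 15)]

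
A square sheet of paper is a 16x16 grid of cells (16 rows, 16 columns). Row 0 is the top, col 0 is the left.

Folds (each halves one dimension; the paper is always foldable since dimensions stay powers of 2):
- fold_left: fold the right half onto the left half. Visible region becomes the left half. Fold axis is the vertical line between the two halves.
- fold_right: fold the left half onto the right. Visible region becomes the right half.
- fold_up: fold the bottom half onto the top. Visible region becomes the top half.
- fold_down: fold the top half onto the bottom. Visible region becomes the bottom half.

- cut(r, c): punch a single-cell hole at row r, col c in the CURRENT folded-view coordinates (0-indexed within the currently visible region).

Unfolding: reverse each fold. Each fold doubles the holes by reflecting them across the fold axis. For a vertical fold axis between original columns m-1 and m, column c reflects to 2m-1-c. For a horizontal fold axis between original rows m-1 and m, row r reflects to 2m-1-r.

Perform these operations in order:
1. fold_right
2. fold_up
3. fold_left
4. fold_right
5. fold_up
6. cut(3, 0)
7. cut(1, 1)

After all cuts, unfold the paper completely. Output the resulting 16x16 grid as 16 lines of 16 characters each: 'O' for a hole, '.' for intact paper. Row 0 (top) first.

Op 1 fold_right: fold axis v@8; visible region now rows[0,16) x cols[8,16) = 16x8
Op 2 fold_up: fold axis h@8; visible region now rows[0,8) x cols[8,16) = 8x8
Op 3 fold_left: fold axis v@12; visible region now rows[0,8) x cols[8,12) = 8x4
Op 4 fold_right: fold axis v@10; visible region now rows[0,8) x cols[10,12) = 8x2
Op 5 fold_up: fold axis h@4; visible region now rows[0,4) x cols[10,12) = 4x2
Op 6 cut(3, 0): punch at orig (3,10); cuts so far [(3, 10)]; region rows[0,4) x cols[10,12) = 4x2
Op 7 cut(1, 1): punch at orig (1,11); cuts so far [(1, 11), (3, 10)]; region rows[0,4) x cols[10,12) = 4x2
Unfold 1 (reflect across h@4): 4 holes -> [(1, 11), (3, 10), (4, 10), (6, 11)]
Unfold 2 (reflect across v@10): 8 holes -> [(1, 8), (1, 11), (3, 9), (3, 10), (4, 9), (4, 10), (6, 8), (6, 11)]
Unfold 3 (reflect across v@12): 16 holes -> [(1, 8), (1, 11), (1, 12), (1, 15), (3, 9), (3, 10), (3, 13), (3, 14), (4, 9), (4, 10), (4, 13), (4, 14), (6, 8), (6, 11), (6, 12), (6, 15)]
Unfold 4 (reflect across h@8): 32 holes -> [(1, 8), (1, 11), (1, 12), (1, 15), (3, 9), (3, 10), (3, 13), (3, 14), (4, 9), (4, 10), (4, 13), (4, 14), (6, 8), (6, 11), (6, 12), (6, 15), (9, 8), (9, 11), (9, 12), (9, 15), (11, 9), (11, 10), (11, 13), (11, 14), (12, 9), (12, 10), (12, 13), (12, 14), (14, 8), (14, 11), (14, 12), (14, 15)]
Unfold 5 (reflect across v@8): 64 holes -> [(1, 0), (1, 3), (1, 4), (1, 7), (1, 8), (1, 11), (1, 12), (1, 15), (3, 1), (3, 2), (3, 5), (3, 6), (3, 9), (3, 10), (3, 13), (3, 14), (4, 1), (4, 2), (4, 5), (4, 6), (4, 9), (4, 10), (4, 13), (4, 14), (6, 0), (6, 3), (6, 4), (6, 7), (6, 8), (6, 11), (6, 12), (6, 15), (9, 0), (9, 3), (9, 4), (9, 7), (9, 8), (9, 11), (9, 12), (9, 15), (11, 1), (11, 2), (11, 5), (11, 6), (11, 9), (11, 10), (11, 13), (11, 14), (12, 1), (12, 2), (12, 5), (12, 6), (12, 9), (12, 10), (12, 13), (12, 14), (14, 0), (14, 3), (14, 4), (14, 7), (14, 8), (14, 11), (14, 12), (14, 15)]

Answer: ................
O..OO..OO..OO..O
................
.OO..OO..OO..OO.
.OO..OO..OO..OO.
................
O..OO..OO..OO..O
................
................
O..OO..OO..OO..O
................
.OO..OO..OO..OO.
.OO..OO..OO..OO.
................
O..OO..OO..OO..O
................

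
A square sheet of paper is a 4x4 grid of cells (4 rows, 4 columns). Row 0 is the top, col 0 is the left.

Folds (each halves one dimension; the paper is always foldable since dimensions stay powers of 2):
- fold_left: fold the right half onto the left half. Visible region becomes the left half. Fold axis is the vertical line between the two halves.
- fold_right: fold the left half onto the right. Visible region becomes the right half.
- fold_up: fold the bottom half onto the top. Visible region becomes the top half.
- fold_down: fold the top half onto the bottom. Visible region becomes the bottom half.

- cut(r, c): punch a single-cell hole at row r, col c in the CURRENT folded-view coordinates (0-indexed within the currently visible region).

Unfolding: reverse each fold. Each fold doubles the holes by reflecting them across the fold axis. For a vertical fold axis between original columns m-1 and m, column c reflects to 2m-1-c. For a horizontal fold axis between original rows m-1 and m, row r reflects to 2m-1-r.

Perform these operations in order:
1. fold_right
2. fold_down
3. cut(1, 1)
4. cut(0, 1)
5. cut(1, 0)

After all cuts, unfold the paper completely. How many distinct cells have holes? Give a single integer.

Op 1 fold_right: fold axis v@2; visible region now rows[0,4) x cols[2,4) = 4x2
Op 2 fold_down: fold axis h@2; visible region now rows[2,4) x cols[2,4) = 2x2
Op 3 cut(1, 1): punch at orig (3,3); cuts so far [(3, 3)]; region rows[2,4) x cols[2,4) = 2x2
Op 4 cut(0, 1): punch at orig (2,3); cuts so far [(2, 3), (3, 3)]; region rows[2,4) x cols[2,4) = 2x2
Op 5 cut(1, 0): punch at orig (3,2); cuts so far [(2, 3), (3, 2), (3, 3)]; region rows[2,4) x cols[2,4) = 2x2
Unfold 1 (reflect across h@2): 6 holes -> [(0, 2), (0, 3), (1, 3), (2, 3), (3, 2), (3, 3)]
Unfold 2 (reflect across v@2): 12 holes -> [(0, 0), (0, 1), (0, 2), (0, 3), (1, 0), (1, 3), (2, 0), (2, 3), (3, 0), (3, 1), (3, 2), (3, 3)]

Answer: 12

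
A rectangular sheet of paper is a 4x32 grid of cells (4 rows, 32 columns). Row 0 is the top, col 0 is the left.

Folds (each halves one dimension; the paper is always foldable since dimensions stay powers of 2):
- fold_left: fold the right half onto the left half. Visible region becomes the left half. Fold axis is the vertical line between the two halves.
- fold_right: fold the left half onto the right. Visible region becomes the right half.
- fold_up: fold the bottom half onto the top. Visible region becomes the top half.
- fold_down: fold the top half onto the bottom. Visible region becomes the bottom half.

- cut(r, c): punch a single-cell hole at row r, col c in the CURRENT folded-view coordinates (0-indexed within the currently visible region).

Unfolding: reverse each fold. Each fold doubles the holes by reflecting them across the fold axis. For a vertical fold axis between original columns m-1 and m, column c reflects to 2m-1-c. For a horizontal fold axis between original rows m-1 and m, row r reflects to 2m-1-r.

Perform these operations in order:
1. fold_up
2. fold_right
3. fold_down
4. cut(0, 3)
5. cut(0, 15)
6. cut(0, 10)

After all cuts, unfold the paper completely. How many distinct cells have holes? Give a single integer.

Op 1 fold_up: fold axis h@2; visible region now rows[0,2) x cols[0,32) = 2x32
Op 2 fold_right: fold axis v@16; visible region now rows[0,2) x cols[16,32) = 2x16
Op 3 fold_down: fold axis h@1; visible region now rows[1,2) x cols[16,32) = 1x16
Op 4 cut(0, 3): punch at orig (1,19); cuts so far [(1, 19)]; region rows[1,2) x cols[16,32) = 1x16
Op 5 cut(0, 15): punch at orig (1,31); cuts so far [(1, 19), (1, 31)]; region rows[1,2) x cols[16,32) = 1x16
Op 6 cut(0, 10): punch at orig (1,26); cuts so far [(1, 19), (1, 26), (1, 31)]; region rows[1,2) x cols[16,32) = 1x16
Unfold 1 (reflect across h@1): 6 holes -> [(0, 19), (0, 26), (0, 31), (1, 19), (1, 26), (1, 31)]
Unfold 2 (reflect across v@16): 12 holes -> [(0, 0), (0, 5), (0, 12), (0, 19), (0, 26), (0, 31), (1, 0), (1, 5), (1, 12), (1, 19), (1, 26), (1, 31)]
Unfold 3 (reflect across h@2): 24 holes -> [(0, 0), (0, 5), (0, 12), (0, 19), (0, 26), (0, 31), (1, 0), (1, 5), (1, 12), (1, 19), (1, 26), (1, 31), (2, 0), (2, 5), (2, 12), (2, 19), (2, 26), (2, 31), (3, 0), (3, 5), (3, 12), (3, 19), (3, 26), (3, 31)]

Answer: 24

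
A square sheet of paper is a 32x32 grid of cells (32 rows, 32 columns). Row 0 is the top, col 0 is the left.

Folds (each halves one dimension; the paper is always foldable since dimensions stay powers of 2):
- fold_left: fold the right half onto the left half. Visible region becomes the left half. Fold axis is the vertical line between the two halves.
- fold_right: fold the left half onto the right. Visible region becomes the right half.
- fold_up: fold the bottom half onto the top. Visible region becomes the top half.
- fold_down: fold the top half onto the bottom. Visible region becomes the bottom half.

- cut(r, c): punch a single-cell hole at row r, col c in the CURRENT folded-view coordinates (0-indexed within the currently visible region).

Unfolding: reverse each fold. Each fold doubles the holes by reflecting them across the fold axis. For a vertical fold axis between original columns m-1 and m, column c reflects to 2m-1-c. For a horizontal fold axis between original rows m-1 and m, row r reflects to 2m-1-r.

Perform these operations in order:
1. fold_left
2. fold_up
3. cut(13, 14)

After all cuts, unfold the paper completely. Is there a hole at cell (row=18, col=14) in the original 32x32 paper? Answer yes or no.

Answer: yes

Derivation:
Op 1 fold_left: fold axis v@16; visible region now rows[0,32) x cols[0,16) = 32x16
Op 2 fold_up: fold axis h@16; visible region now rows[0,16) x cols[0,16) = 16x16
Op 3 cut(13, 14): punch at orig (13,14); cuts so far [(13, 14)]; region rows[0,16) x cols[0,16) = 16x16
Unfold 1 (reflect across h@16): 2 holes -> [(13, 14), (18, 14)]
Unfold 2 (reflect across v@16): 4 holes -> [(13, 14), (13, 17), (18, 14), (18, 17)]
Holes: [(13, 14), (13, 17), (18, 14), (18, 17)]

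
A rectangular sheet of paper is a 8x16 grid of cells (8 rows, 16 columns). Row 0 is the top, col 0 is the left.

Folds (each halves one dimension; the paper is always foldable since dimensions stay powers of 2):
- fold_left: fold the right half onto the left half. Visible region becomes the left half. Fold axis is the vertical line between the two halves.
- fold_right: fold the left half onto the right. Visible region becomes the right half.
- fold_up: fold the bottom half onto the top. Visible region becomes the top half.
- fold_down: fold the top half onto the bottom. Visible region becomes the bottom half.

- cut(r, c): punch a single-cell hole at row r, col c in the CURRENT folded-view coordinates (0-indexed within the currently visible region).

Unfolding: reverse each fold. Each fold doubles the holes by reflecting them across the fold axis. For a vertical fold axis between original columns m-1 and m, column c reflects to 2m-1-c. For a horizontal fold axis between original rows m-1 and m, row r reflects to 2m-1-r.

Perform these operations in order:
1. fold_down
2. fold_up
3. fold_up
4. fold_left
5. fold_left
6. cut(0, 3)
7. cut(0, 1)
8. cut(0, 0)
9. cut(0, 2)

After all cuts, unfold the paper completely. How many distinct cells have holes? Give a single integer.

Answer: 128

Derivation:
Op 1 fold_down: fold axis h@4; visible region now rows[4,8) x cols[0,16) = 4x16
Op 2 fold_up: fold axis h@6; visible region now rows[4,6) x cols[0,16) = 2x16
Op 3 fold_up: fold axis h@5; visible region now rows[4,5) x cols[0,16) = 1x16
Op 4 fold_left: fold axis v@8; visible region now rows[4,5) x cols[0,8) = 1x8
Op 5 fold_left: fold axis v@4; visible region now rows[4,5) x cols[0,4) = 1x4
Op 6 cut(0, 3): punch at orig (4,3); cuts so far [(4, 3)]; region rows[4,5) x cols[0,4) = 1x4
Op 7 cut(0, 1): punch at orig (4,1); cuts so far [(4, 1), (4, 3)]; region rows[4,5) x cols[0,4) = 1x4
Op 8 cut(0, 0): punch at orig (4,0); cuts so far [(4, 0), (4, 1), (4, 3)]; region rows[4,5) x cols[0,4) = 1x4
Op 9 cut(0, 2): punch at orig (4,2); cuts so far [(4, 0), (4, 1), (4, 2), (4, 3)]; region rows[4,5) x cols[0,4) = 1x4
Unfold 1 (reflect across v@4): 8 holes -> [(4, 0), (4, 1), (4, 2), (4, 3), (4, 4), (4, 5), (4, 6), (4, 7)]
Unfold 2 (reflect across v@8): 16 holes -> [(4, 0), (4, 1), (4, 2), (4, 3), (4, 4), (4, 5), (4, 6), (4, 7), (4, 8), (4, 9), (4, 10), (4, 11), (4, 12), (4, 13), (4, 14), (4, 15)]
Unfold 3 (reflect across h@5): 32 holes -> [(4, 0), (4, 1), (4, 2), (4, 3), (4, 4), (4, 5), (4, 6), (4, 7), (4, 8), (4, 9), (4, 10), (4, 11), (4, 12), (4, 13), (4, 14), (4, 15), (5, 0), (5, 1), (5, 2), (5, 3), (5, 4), (5, 5), (5, 6), (5, 7), (5, 8), (5, 9), (5, 10), (5, 11), (5, 12), (5, 13), (5, 14), (5, 15)]
Unfold 4 (reflect across h@6): 64 holes -> [(4, 0), (4, 1), (4, 2), (4, 3), (4, 4), (4, 5), (4, 6), (4, 7), (4, 8), (4, 9), (4, 10), (4, 11), (4, 12), (4, 13), (4, 14), (4, 15), (5, 0), (5, 1), (5, 2), (5, 3), (5, 4), (5, 5), (5, 6), (5, 7), (5, 8), (5, 9), (5, 10), (5, 11), (5, 12), (5, 13), (5, 14), (5, 15), (6, 0), (6, 1), (6, 2), (6, 3), (6, 4), (6, 5), (6, 6), (6, 7), (6, 8), (6, 9), (6, 10), (6, 11), (6, 12), (6, 13), (6, 14), (6, 15), (7, 0), (7, 1), (7, 2), (7, 3), (7, 4), (7, 5), (7, 6), (7, 7), (7, 8), (7, 9), (7, 10), (7, 11), (7, 12), (7, 13), (7, 14), (7, 15)]
Unfold 5 (reflect across h@4): 128 holes -> [(0, 0), (0, 1), (0, 2), (0, 3), (0, 4), (0, 5), (0, 6), (0, 7), (0, 8), (0, 9), (0, 10), (0, 11), (0, 12), (0, 13), (0, 14), (0, 15), (1, 0), (1, 1), (1, 2), (1, 3), (1, 4), (1, 5), (1, 6), (1, 7), (1, 8), (1, 9), (1, 10), (1, 11), (1, 12), (1, 13), (1, 14), (1, 15), (2, 0), (2, 1), (2, 2), (2, 3), (2, 4), (2, 5), (2, 6), (2, 7), (2, 8), (2, 9), (2, 10), (2, 11), (2, 12), (2, 13), (2, 14), (2, 15), (3, 0), (3, 1), (3, 2), (3, 3), (3, 4), (3, 5), (3, 6), (3, 7), (3, 8), (3, 9), (3, 10), (3, 11), (3, 12), (3, 13), (3, 14), (3, 15), (4, 0), (4, 1), (4, 2), (4, 3), (4, 4), (4, 5), (4, 6), (4, 7), (4, 8), (4, 9), (4, 10), (4, 11), (4, 12), (4, 13), (4, 14), (4, 15), (5, 0), (5, 1), (5, 2), (5, 3), (5, 4), (5, 5), (5, 6), (5, 7), (5, 8), (5, 9), (5, 10), (5, 11), (5, 12), (5, 13), (5, 14), (5, 15), (6, 0), (6, 1), (6, 2), (6, 3), (6, 4), (6, 5), (6, 6), (6, 7), (6, 8), (6, 9), (6, 10), (6, 11), (6, 12), (6, 13), (6, 14), (6, 15), (7, 0), (7, 1), (7, 2), (7, 3), (7, 4), (7, 5), (7, 6), (7, 7), (7, 8), (7, 9), (7, 10), (7, 11), (7, 12), (7, 13), (7, 14), (7, 15)]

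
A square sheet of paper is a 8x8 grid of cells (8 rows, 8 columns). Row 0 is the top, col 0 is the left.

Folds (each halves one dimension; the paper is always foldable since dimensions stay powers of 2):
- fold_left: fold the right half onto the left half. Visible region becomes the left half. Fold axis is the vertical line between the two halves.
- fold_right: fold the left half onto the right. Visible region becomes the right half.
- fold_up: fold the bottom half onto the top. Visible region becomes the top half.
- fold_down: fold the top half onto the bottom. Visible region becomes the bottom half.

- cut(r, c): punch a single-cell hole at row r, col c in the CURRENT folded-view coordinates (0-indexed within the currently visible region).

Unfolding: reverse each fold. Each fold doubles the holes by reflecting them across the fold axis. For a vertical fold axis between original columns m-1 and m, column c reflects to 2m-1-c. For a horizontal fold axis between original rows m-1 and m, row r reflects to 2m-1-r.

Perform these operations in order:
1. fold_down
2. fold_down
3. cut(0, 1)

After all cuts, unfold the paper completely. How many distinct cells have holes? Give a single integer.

Op 1 fold_down: fold axis h@4; visible region now rows[4,8) x cols[0,8) = 4x8
Op 2 fold_down: fold axis h@6; visible region now rows[6,8) x cols[0,8) = 2x8
Op 3 cut(0, 1): punch at orig (6,1); cuts so far [(6, 1)]; region rows[6,8) x cols[0,8) = 2x8
Unfold 1 (reflect across h@6): 2 holes -> [(5, 1), (6, 1)]
Unfold 2 (reflect across h@4): 4 holes -> [(1, 1), (2, 1), (5, 1), (6, 1)]

Answer: 4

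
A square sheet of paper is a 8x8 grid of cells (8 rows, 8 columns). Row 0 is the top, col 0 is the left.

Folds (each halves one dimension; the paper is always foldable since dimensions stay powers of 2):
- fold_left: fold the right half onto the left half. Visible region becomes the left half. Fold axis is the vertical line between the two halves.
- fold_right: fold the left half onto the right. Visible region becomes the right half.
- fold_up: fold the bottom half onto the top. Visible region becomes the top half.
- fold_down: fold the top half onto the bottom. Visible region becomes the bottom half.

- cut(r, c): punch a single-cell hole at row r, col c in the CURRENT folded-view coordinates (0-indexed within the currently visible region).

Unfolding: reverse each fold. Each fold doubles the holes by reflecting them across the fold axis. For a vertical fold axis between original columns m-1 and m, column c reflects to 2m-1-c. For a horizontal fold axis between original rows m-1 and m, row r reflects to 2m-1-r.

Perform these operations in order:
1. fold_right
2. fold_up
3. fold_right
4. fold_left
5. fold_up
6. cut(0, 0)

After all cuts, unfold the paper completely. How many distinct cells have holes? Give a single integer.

Answer: 32

Derivation:
Op 1 fold_right: fold axis v@4; visible region now rows[0,8) x cols[4,8) = 8x4
Op 2 fold_up: fold axis h@4; visible region now rows[0,4) x cols[4,8) = 4x4
Op 3 fold_right: fold axis v@6; visible region now rows[0,4) x cols[6,8) = 4x2
Op 4 fold_left: fold axis v@7; visible region now rows[0,4) x cols[6,7) = 4x1
Op 5 fold_up: fold axis h@2; visible region now rows[0,2) x cols[6,7) = 2x1
Op 6 cut(0, 0): punch at orig (0,6); cuts so far [(0, 6)]; region rows[0,2) x cols[6,7) = 2x1
Unfold 1 (reflect across h@2): 2 holes -> [(0, 6), (3, 6)]
Unfold 2 (reflect across v@7): 4 holes -> [(0, 6), (0, 7), (3, 6), (3, 7)]
Unfold 3 (reflect across v@6): 8 holes -> [(0, 4), (0, 5), (0, 6), (0, 7), (3, 4), (3, 5), (3, 6), (3, 7)]
Unfold 4 (reflect across h@4): 16 holes -> [(0, 4), (0, 5), (0, 6), (0, 7), (3, 4), (3, 5), (3, 6), (3, 7), (4, 4), (4, 5), (4, 6), (4, 7), (7, 4), (7, 5), (7, 6), (7, 7)]
Unfold 5 (reflect across v@4): 32 holes -> [(0, 0), (0, 1), (0, 2), (0, 3), (0, 4), (0, 5), (0, 6), (0, 7), (3, 0), (3, 1), (3, 2), (3, 3), (3, 4), (3, 5), (3, 6), (3, 7), (4, 0), (4, 1), (4, 2), (4, 3), (4, 4), (4, 5), (4, 6), (4, 7), (7, 0), (7, 1), (7, 2), (7, 3), (7, 4), (7, 5), (7, 6), (7, 7)]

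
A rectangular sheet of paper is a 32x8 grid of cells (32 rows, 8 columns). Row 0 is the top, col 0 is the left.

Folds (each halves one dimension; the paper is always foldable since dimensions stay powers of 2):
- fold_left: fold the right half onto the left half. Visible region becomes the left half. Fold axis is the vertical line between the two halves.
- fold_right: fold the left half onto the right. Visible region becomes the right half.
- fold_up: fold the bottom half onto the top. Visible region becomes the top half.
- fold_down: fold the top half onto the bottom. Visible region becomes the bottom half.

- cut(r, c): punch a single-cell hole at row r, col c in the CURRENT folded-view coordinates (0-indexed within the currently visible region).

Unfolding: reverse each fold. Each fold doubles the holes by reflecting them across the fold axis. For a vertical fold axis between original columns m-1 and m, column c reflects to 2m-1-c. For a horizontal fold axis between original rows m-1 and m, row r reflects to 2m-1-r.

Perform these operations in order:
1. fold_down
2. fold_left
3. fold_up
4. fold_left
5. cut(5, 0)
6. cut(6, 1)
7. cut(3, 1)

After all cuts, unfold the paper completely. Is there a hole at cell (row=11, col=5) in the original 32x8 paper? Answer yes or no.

Op 1 fold_down: fold axis h@16; visible region now rows[16,32) x cols[0,8) = 16x8
Op 2 fold_left: fold axis v@4; visible region now rows[16,32) x cols[0,4) = 16x4
Op 3 fold_up: fold axis h@24; visible region now rows[16,24) x cols[0,4) = 8x4
Op 4 fold_left: fold axis v@2; visible region now rows[16,24) x cols[0,2) = 8x2
Op 5 cut(5, 0): punch at orig (21,0); cuts so far [(21, 0)]; region rows[16,24) x cols[0,2) = 8x2
Op 6 cut(6, 1): punch at orig (22,1); cuts so far [(21, 0), (22, 1)]; region rows[16,24) x cols[0,2) = 8x2
Op 7 cut(3, 1): punch at orig (19,1); cuts so far [(19, 1), (21, 0), (22, 1)]; region rows[16,24) x cols[0,2) = 8x2
Unfold 1 (reflect across v@2): 6 holes -> [(19, 1), (19, 2), (21, 0), (21, 3), (22, 1), (22, 2)]
Unfold 2 (reflect across h@24): 12 holes -> [(19, 1), (19, 2), (21, 0), (21, 3), (22, 1), (22, 2), (25, 1), (25, 2), (26, 0), (26, 3), (28, 1), (28, 2)]
Unfold 3 (reflect across v@4): 24 holes -> [(19, 1), (19, 2), (19, 5), (19, 6), (21, 0), (21, 3), (21, 4), (21, 7), (22, 1), (22, 2), (22, 5), (22, 6), (25, 1), (25, 2), (25, 5), (25, 6), (26, 0), (26, 3), (26, 4), (26, 7), (28, 1), (28, 2), (28, 5), (28, 6)]
Unfold 4 (reflect across h@16): 48 holes -> [(3, 1), (3, 2), (3, 5), (3, 6), (5, 0), (5, 3), (5, 4), (5, 7), (6, 1), (6, 2), (6, 5), (6, 6), (9, 1), (9, 2), (9, 5), (9, 6), (10, 0), (10, 3), (10, 4), (10, 7), (12, 1), (12, 2), (12, 5), (12, 6), (19, 1), (19, 2), (19, 5), (19, 6), (21, 0), (21, 3), (21, 4), (21, 7), (22, 1), (22, 2), (22, 5), (22, 6), (25, 1), (25, 2), (25, 5), (25, 6), (26, 0), (26, 3), (26, 4), (26, 7), (28, 1), (28, 2), (28, 5), (28, 6)]
Holes: [(3, 1), (3, 2), (3, 5), (3, 6), (5, 0), (5, 3), (5, 4), (5, 7), (6, 1), (6, 2), (6, 5), (6, 6), (9, 1), (9, 2), (9, 5), (9, 6), (10, 0), (10, 3), (10, 4), (10, 7), (12, 1), (12, 2), (12, 5), (12, 6), (19, 1), (19, 2), (19, 5), (19, 6), (21, 0), (21, 3), (21, 4), (21, 7), (22, 1), (22, 2), (22, 5), (22, 6), (25, 1), (25, 2), (25, 5), (25, 6), (26, 0), (26, 3), (26, 4), (26, 7), (28, 1), (28, 2), (28, 5), (28, 6)]

Answer: no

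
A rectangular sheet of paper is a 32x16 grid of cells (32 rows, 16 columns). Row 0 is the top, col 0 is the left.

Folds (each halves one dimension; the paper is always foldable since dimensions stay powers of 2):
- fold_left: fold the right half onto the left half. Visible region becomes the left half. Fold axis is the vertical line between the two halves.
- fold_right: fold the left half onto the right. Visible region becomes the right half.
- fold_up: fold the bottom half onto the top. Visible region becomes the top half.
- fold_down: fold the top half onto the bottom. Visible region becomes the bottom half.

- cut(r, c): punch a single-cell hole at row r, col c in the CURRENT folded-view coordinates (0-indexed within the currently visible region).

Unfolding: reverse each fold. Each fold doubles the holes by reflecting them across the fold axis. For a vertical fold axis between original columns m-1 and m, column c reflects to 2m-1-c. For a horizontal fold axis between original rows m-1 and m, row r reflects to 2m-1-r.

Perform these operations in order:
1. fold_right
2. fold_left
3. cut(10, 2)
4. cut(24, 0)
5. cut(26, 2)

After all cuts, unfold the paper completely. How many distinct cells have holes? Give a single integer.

Op 1 fold_right: fold axis v@8; visible region now rows[0,32) x cols[8,16) = 32x8
Op 2 fold_left: fold axis v@12; visible region now rows[0,32) x cols[8,12) = 32x4
Op 3 cut(10, 2): punch at orig (10,10); cuts so far [(10, 10)]; region rows[0,32) x cols[8,12) = 32x4
Op 4 cut(24, 0): punch at orig (24,8); cuts so far [(10, 10), (24, 8)]; region rows[0,32) x cols[8,12) = 32x4
Op 5 cut(26, 2): punch at orig (26,10); cuts so far [(10, 10), (24, 8), (26, 10)]; region rows[0,32) x cols[8,12) = 32x4
Unfold 1 (reflect across v@12): 6 holes -> [(10, 10), (10, 13), (24, 8), (24, 15), (26, 10), (26, 13)]
Unfold 2 (reflect across v@8): 12 holes -> [(10, 2), (10, 5), (10, 10), (10, 13), (24, 0), (24, 7), (24, 8), (24, 15), (26, 2), (26, 5), (26, 10), (26, 13)]

Answer: 12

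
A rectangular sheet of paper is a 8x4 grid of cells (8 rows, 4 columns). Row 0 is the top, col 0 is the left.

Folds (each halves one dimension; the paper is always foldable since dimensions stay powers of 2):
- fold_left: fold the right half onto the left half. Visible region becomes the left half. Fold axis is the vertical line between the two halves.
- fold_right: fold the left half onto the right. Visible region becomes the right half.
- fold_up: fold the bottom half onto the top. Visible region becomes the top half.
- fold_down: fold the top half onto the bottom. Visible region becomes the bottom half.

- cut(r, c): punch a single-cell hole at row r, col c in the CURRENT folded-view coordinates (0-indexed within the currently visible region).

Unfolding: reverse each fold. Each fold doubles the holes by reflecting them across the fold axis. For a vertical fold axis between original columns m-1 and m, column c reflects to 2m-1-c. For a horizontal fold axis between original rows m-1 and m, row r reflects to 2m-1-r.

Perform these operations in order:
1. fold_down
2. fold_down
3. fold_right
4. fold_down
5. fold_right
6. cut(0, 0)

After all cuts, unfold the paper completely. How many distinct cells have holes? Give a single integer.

Answer: 32

Derivation:
Op 1 fold_down: fold axis h@4; visible region now rows[4,8) x cols[0,4) = 4x4
Op 2 fold_down: fold axis h@6; visible region now rows[6,8) x cols[0,4) = 2x4
Op 3 fold_right: fold axis v@2; visible region now rows[6,8) x cols[2,4) = 2x2
Op 4 fold_down: fold axis h@7; visible region now rows[7,8) x cols[2,4) = 1x2
Op 5 fold_right: fold axis v@3; visible region now rows[7,8) x cols[3,4) = 1x1
Op 6 cut(0, 0): punch at orig (7,3); cuts so far [(7, 3)]; region rows[7,8) x cols[3,4) = 1x1
Unfold 1 (reflect across v@3): 2 holes -> [(7, 2), (7, 3)]
Unfold 2 (reflect across h@7): 4 holes -> [(6, 2), (6, 3), (7, 2), (7, 3)]
Unfold 3 (reflect across v@2): 8 holes -> [(6, 0), (6, 1), (6, 2), (6, 3), (7, 0), (7, 1), (7, 2), (7, 3)]
Unfold 4 (reflect across h@6): 16 holes -> [(4, 0), (4, 1), (4, 2), (4, 3), (5, 0), (5, 1), (5, 2), (5, 3), (6, 0), (6, 1), (6, 2), (6, 3), (7, 0), (7, 1), (7, 2), (7, 3)]
Unfold 5 (reflect across h@4): 32 holes -> [(0, 0), (0, 1), (0, 2), (0, 3), (1, 0), (1, 1), (1, 2), (1, 3), (2, 0), (2, 1), (2, 2), (2, 3), (3, 0), (3, 1), (3, 2), (3, 3), (4, 0), (4, 1), (4, 2), (4, 3), (5, 0), (5, 1), (5, 2), (5, 3), (6, 0), (6, 1), (6, 2), (6, 3), (7, 0), (7, 1), (7, 2), (7, 3)]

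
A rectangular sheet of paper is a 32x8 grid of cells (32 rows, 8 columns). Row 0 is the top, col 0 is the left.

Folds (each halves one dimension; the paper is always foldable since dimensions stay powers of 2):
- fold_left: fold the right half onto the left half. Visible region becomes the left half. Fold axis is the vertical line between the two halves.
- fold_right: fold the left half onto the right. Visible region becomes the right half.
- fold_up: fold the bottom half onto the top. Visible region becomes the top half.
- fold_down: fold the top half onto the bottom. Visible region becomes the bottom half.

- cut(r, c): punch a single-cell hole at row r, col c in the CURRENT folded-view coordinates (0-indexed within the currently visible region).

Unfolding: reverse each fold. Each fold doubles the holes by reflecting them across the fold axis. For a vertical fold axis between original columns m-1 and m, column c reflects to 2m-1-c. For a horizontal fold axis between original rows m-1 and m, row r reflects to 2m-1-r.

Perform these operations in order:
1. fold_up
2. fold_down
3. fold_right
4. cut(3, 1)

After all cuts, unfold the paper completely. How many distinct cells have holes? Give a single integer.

Answer: 8

Derivation:
Op 1 fold_up: fold axis h@16; visible region now rows[0,16) x cols[0,8) = 16x8
Op 2 fold_down: fold axis h@8; visible region now rows[8,16) x cols[0,8) = 8x8
Op 3 fold_right: fold axis v@4; visible region now rows[8,16) x cols[4,8) = 8x4
Op 4 cut(3, 1): punch at orig (11,5); cuts so far [(11, 5)]; region rows[8,16) x cols[4,8) = 8x4
Unfold 1 (reflect across v@4): 2 holes -> [(11, 2), (11, 5)]
Unfold 2 (reflect across h@8): 4 holes -> [(4, 2), (4, 5), (11, 2), (11, 5)]
Unfold 3 (reflect across h@16): 8 holes -> [(4, 2), (4, 5), (11, 2), (11, 5), (20, 2), (20, 5), (27, 2), (27, 5)]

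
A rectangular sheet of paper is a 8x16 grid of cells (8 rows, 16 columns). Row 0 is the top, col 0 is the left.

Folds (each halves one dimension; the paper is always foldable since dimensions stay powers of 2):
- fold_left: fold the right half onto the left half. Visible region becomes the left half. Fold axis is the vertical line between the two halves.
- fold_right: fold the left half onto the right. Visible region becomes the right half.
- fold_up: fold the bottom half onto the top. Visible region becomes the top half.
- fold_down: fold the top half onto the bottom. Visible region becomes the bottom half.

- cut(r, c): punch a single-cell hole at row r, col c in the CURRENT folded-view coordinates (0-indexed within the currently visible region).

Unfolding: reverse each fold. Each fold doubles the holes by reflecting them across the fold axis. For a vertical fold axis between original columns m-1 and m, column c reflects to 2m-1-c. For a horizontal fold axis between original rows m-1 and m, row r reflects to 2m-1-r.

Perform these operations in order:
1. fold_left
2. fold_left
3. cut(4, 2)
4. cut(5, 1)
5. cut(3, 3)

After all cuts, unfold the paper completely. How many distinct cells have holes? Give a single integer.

Op 1 fold_left: fold axis v@8; visible region now rows[0,8) x cols[0,8) = 8x8
Op 2 fold_left: fold axis v@4; visible region now rows[0,8) x cols[0,4) = 8x4
Op 3 cut(4, 2): punch at orig (4,2); cuts so far [(4, 2)]; region rows[0,8) x cols[0,4) = 8x4
Op 4 cut(5, 1): punch at orig (5,1); cuts so far [(4, 2), (5, 1)]; region rows[0,8) x cols[0,4) = 8x4
Op 5 cut(3, 3): punch at orig (3,3); cuts so far [(3, 3), (4, 2), (5, 1)]; region rows[0,8) x cols[0,4) = 8x4
Unfold 1 (reflect across v@4): 6 holes -> [(3, 3), (3, 4), (4, 2), (4, 5), (5, 1), (5, 6)]
Unfold 2 (reflect across v@8): 12 holes -> [(3, 3), (3, 4), (3, 11), (3, 12), (4, 2), (4, 5), (4, 10), (4, 13), (5, 1), (5, 6), (5, 9), (5, 14)]

Answer: 12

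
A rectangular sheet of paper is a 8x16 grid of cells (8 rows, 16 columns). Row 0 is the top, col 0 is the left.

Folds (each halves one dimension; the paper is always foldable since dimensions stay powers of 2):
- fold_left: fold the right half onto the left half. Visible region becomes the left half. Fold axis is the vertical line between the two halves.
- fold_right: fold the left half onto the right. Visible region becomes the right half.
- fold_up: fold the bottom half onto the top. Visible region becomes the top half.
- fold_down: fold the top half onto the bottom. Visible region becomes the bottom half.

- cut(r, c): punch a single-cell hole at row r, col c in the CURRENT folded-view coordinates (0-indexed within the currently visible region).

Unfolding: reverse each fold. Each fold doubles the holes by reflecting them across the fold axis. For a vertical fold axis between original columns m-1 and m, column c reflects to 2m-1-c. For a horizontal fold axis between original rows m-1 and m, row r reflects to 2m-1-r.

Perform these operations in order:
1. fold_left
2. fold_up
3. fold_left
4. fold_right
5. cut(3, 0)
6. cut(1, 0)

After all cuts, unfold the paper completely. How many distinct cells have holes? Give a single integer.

Answer: 32

Derivation:
Op 1 fold_left: fold axis v@8; visible region now rows[0,8) x cols[0,8) = 8x8
Op 2 fold_up: fold axis h@4; visible region now rows[0,4) x cols[0,8) = 4x8
Op 3 fold_left: fold axis v@4; visible region now rows[0,4) x cols[0,4) = 4x4
Op 4 fold_right: fold axis v@2; visible region now rows[0,4) x cols[2,4) = 4x2
Op 5 cut(3, 0): punch at orig (3,2); cuts so far [(3, 2)]; region rows[0,4) x cols[2,4) = 4x2
Op 6 cut(1, 0): punch at orig (1,2); cuts so far [(1, 2), (3, 2)]; region rows[0,4) x cols[2,4) = 4x2
Unfold 1 (reflect across v@2): 4 holes -> [(1, 1), (1, 2), (3, 1), (3, 2)]
Unfold 2 (reflect across v@4): 8 holes -> [(1, 1), (1, 2), (1, 5), (1, 6), (3, 1), (3, 2), (3, 5), (3, 6)]
Unfold 3 (reflect across h@4): 16 holes -> [(1, 1), (1, 2), (1, 5), (1, 6), (3, 1), (3, 2), (3, 5), (3, 6), (4, 1), (4, 2), (4, 5), (4, 6), (6, 1), (6, 2), (6, 5), (6, 6)]
Unfold 4 (reflect across v@8): 32 holes -> [(1, 1), (1, 2), (1, 5), (1, 6), (1, 9), (1, 10), (1, 13), (1, 14), (3, 1), (3, 2), (3, 5), (3, 6), (3, 9), (3, 10), (3, 13), (3, 14), (4, 1), (4, 2), (4, 5), (4, 6), (4, 9), (4, 10), (4, 13), (4, 14), (6, 1), (6, 2), (6, 5), (6, 6), (6, 9), (6, 10), (6, 13), (6, 14)]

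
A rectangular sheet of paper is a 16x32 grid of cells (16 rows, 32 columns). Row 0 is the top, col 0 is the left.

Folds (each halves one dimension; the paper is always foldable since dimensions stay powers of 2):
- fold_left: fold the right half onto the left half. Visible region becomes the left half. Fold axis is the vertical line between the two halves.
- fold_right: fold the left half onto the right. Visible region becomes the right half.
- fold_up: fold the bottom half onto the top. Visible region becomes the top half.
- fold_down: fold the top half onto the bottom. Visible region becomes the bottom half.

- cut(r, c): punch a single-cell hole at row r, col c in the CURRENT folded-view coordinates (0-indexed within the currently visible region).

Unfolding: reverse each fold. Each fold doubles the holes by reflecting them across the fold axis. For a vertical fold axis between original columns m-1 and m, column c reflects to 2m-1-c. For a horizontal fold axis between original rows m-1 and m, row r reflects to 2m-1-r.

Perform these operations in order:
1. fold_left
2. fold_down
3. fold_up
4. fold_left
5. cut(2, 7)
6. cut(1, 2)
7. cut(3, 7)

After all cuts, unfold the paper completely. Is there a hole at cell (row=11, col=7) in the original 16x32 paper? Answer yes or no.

Op 1 fold_left: fold axis v@16; visible region now rows[0,16) x cols[0,16) = 16x16
Op 2 fold_down: fold axis h@8; visible region now rows[8,16) x cols[0,16) = 8x16
Op 3 fold_up: fold axis h@12; visible region now rows[8,12) x cols[0,16) = 4x16
Op 4 fold_left: fold axis v@8; visible region now rows[8,12) x cols[0,8) = 4x8
Op 5 cut(2, 7): punch at orig (10,7); cuts so far [(10, 7)]; region rows[8,12) x cols[0,8) = 4x8
Op 6 cut(1, 2): punch at orig (9,2); cuts so far [(9, 2), (10, 7)]; region rows[8,12) x cols[0,8) = 4x8
Op 7 cut(3, 7): punch at orig (11,7); cuts so far [(9, 2), (10, 7), (11, 7)]; region rows[8,12) x cols[0,8) = 4x8
Unfold 1 (reflect across v@8): 6 holes -> [(9, 2), (9, 13), (10, 7), (10, 8), (11, 7), (11, 8)]
Unfold 2 (reflect across h@12): 12 holes -> [(9, 2), (9, 13), (10, 7), (10, 8), (11, 7), (11, 8), (12, 7), (12, 8), (13, 7), (13, 8), (14, 2), (14, 13)]
Unfold 3 (reflect across h@8): 24 holes -> [(1, 2), (1, 13), (2, 7), (2, 8), (3, 7), (3, 8), (4, 7), (4, 8), (5, 7), (5, 8), (6, 2), (6, 13), (9, 2), (9, 13), (10, 7), (10, 8), (11, 7), (11, 8), (12, 7), (12, 8), (13, 7), (13, 8), (14, 2), (14, 13)]
Unfold 4 (reflect across v@16): 48 holes -> [(1, 2), (1, 13), (1, 18), (1, 29), (2, 7), (2, 8), (2, 23), (2, 24), (3, 7), (3, 8), (3, 23), (3, 24), (4, 7), (4, 8), (4, 23), (4, 24), (5, 7), (5, 8), (5, 23), (5, 24), (6, 2), (6, 13), (6, 18), (6, 29), (9, 2), (9, 13), (9, 18), (9, 29), (10, 7), (10, 8), (10, 23), (10, 24), (11, 7), (11, 8), (11, 23), (11, 24), (12, 7), (12, 8), (12, 23), (12, 24), (13, 7), (13, 8), (13, 23), (13, 24), (14, 2), (14, 13), (14, 18), (14, 29)]
Holes: [(1, 2), (1, 13), (1, 18), (1, 29), (2, 7), (2, 8), (2, 23), (2, 24), (3, 7), (3, 8), (3, 23), (3, 24), (4, 7), (4, 8), (4, 23), (4, 24), (5, 7), (5, 8), (5, 23), (5, 24), (6, 2), (6, 13), (6, 18), (6, 29), (9, 2), (9, 13), (9, 18), (9, 29), (10, 7), (10, 8), (10, 23), (10, 24), (11, 7), (11, 8), (11, 23), (11, 24), (12, 7), (12, 8), (12, 23), (12, 24), (13, 7), (13, 8), (13, 23), (13, 24), (14, 2), (14, 13), (14, 18), (14, 29)]

Answer: yes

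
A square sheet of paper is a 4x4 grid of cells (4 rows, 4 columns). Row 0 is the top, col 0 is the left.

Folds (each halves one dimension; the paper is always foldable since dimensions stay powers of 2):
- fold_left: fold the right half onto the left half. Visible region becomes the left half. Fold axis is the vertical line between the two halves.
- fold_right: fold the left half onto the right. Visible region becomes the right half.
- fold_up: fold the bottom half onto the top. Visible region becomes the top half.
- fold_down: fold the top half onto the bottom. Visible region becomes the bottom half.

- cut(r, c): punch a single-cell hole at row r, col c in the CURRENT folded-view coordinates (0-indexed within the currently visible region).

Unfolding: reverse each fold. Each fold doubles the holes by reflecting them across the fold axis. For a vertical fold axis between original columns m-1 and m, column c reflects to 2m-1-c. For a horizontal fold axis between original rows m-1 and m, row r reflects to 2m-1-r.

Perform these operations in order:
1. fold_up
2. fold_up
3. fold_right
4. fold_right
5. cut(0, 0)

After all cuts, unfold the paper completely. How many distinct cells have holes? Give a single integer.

Answer: 16

Derivation:
Op 1 fold_up: fold axis h@2; visible region now rows[0,2) x cols[0,4) = 2x4
Op 2 fold_up: fold axis h@1; visible region now rows[0,1) x cols[0,4) = 1x4
Op 3 fold_right: fold axis v@2; visible region now rows[0,1) x cols[2,4) = 1x2
Op 4 fold_right: fold axis v@3; visible region now rows[0,1) x cols[3,4) = 1x1
Op 5 cut(0, 0): punch at orig (0,3); cuts so far [(0, 3)]; region rows[0,1) x cols[3,4) = 1x1
Unfold 1 (reflect across v@3): 2 holes -> [(0, 2), (0, 3)]
Unfold 2 (reflect across v@2): 4 holes -> [(0, 0), (0, 1), (0, 2), (0, 3)]
Unfold 3 (reflect across h@1): 8 holes -> [(0, 0), (0, 1), (0, 2), (0, 3), (1, 0), (1, 1), (1, 2), (1, 3)]
Unfold 4 (reflect across h@2): 16 holes -> [(0, 0), (0, 1), (0, 2), (0, 3), (1, 0), (1, 1), (1, 2), (1, 3), (2, 0), (2, 1), (2, 2), (2, 3), (3, 0), (3, 1), (3, 2), (3, 3)]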